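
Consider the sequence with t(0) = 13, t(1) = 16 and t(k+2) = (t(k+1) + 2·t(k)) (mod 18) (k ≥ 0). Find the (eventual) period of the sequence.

18

We have t(0) = 13,  t(1) = 16,  t(2) = 6,  t(3) = 2,  t(4) = 14,  t(5) = 0,  t(6) = 10,  t(7) = 10,  t(8) = 12,  t(9) = 14,  t(10) = 2,  t(11) = 12,  t(12) = 16,  t(13) = 4,  t(14) = 0,  t(15) = 8,  t(16) = 8,  t(17) = 6,  t(18) = 4,  t(19) = 16,  t(20) = 6.
Since (t(19), t(20)) = (t(1), t(2)) = (16, 6) (two consecutive terms determine the rest), the sequence is eventually periodic: after a pre-period of length 1 it cycles with period 18.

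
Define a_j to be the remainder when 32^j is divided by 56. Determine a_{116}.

We have a_1 = 32; a_2 = 16; a_3 = 8; a_4 = 32.
Since a_4 = a_1 = 32, the sequence is periodic with period 3.
So a_{116} = a_{1 + ((116-1) mod 3)} = a_2 = 16.

16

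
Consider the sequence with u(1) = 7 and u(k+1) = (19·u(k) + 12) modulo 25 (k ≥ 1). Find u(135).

2

Listing terms: u(1) = 7; u(2) = 20; u(3) = 17; u(4) = 10; u(5) = 2; u(6) = 0; u(7) = 12; u(8) = 15; u(9) = 22; u(10) = 5; u(11) = 7.
Since u(11) = u(1) = 7, the sequence is periodic with period 10.
(135 - 1) mod 10 = 4, so u(135) = u(5) = 2.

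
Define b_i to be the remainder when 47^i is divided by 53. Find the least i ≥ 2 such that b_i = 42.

9

b_1 = 47; b_2 = 36; b_3 = 49; b_4 = 24; b_5 = 15; b_6 = 16; b_7 = 10; b_8 = 46; b_9 = 42; b_{10} = 13; b_{11} = 28; b_{12} = 44; b_{13} = 1; b_{14} = 47.
The sequence repeats with period 13.
The value 42 first appears (with i ≥ 2) at b_9.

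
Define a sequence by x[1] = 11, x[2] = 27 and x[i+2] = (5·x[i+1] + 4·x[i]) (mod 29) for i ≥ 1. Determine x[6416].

x[1] = 11, x[2] = 27, x[3] = 5, x[4] = 17, x[5] = 18, x[6] = 13, x[7] = 21, x[8] = 12, x[9] = 28, x[10] = 14, x[11] = 8, x[12] = 9, x[13] = 19, x[14] = 15, x[15] = 6, x[16] = 3, x[17] = 10, x[18] = 4, x[19] = 2, x[20] = 26, x[21] = 22, x[22] = 11, x[23] = 27.
Since (x[22], x[23]) = (x[1], x[2]) = (11, 27) (two consecutive terms determine the rest), the sequence is periodic with period 21.
(6416 - 1) mod 21 = 10, so x[6416] = x[11] = 8.

8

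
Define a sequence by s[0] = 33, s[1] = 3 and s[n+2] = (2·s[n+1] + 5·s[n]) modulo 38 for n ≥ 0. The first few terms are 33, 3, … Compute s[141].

We have s[0] = 33,  s[1] = 3,  s[2] = 19,  s[3] = 15,  s[4] = 11,  s[5] = 21,  s[6] = 21,  s[7] = 33,  s[8] = 19,  s[9] = 13,  s[10] = 7,  s[11] = 3,  s[12] = 3,  s[13] = 21,  s[14] = 19,  s[15] = 29,  s[16] = 1,  s[17] = 33,  s[18] = 33,  s[19] = 3.
The sequence repeats with period 18.
So s[141] = s[0 + ((141-0) mod 18)] = s[15] = 29.

29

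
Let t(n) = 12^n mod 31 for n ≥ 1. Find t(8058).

Computing terms: t(1) = 12; t(2) = 20; t(3) = 23; t(4) = 28; t(5) = 26; t(6) = 2; t(7) = 24; t(8) = 9; t(9) = 15; t(10) = 25; t(11) = 21; t(12) = 4; t(13) = 17; t(14) = 18; t(15) = 30; t(16) = 19; t(17) = 11; t(18) = 8; t(19) = 3; t(20) = 5; t(21) = 29; t(22) = 7; t(23) = 22; t(24) = 16; t(25) = 6; t(26) = 10; t(27) = 27; t(28) = 14; t(29) = 13; t(30) = 1; t(31) = 12.
The sequence repeats with period 30.
So t(8058) = t(1 + ((8058-1) mod 30)) = t(18) = 8.

8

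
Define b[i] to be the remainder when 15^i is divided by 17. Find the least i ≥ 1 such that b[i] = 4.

2

We have b[0] = 1, b[1] = 15, b[2] = 4, b[3] = 9, b[4] = 16, b[5] = 2, b[6] = 13, b[7] = 8, b[8] = 1.
Since b[8] = b[0] = 1, the sequence is periodic with period 8.
The value 4 first appears (with i ≥ 1) at b[2].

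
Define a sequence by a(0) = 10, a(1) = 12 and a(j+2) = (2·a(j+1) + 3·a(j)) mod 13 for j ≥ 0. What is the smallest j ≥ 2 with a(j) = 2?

2

Computing terms: a(0) = 10,  a(1) = 12,  a(2) = 2,  a(3) = 1,  a(4) = 8,  a(5) = 6,  a(6) = 10,  a(7) = 12.
The sequence repeats with period 6.
The value 2 first appears (with j ≥ 2) at a(2).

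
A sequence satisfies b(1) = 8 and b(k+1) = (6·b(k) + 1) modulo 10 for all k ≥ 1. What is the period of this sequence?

5

Computing terms: b(1) = 8, b(2) = 9, b(3) = 5, b(4) = 1, b(5) = 7, b(6) = 3, b(7) = 9.
Since b(7) = b(2) = 9, the sequence is eventually periodic: after a pre-period of length 1 it cycles with period 5.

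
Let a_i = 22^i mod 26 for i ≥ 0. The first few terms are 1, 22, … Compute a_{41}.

16

We have a_0 = 1, a_1 = 22, a_2 = 16, a_3 = 14, a_4 = 22.
Since a_4 = a_1 = 22, the sequence is eventually periodic: after a pre-period of length 1 it cycles with period 3.
For i ≥ 1, a_i depends only on (i - 1) mod 3. (41 - 1) mod 3 = 1, so a_{41} = a_2 = 16.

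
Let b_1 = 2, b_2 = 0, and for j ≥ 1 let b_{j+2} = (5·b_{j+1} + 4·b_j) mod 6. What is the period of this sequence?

8

Computing terms: b_1 = 2, b_2 = 0, b_3 = 2, b_4 = 4, b_5 = 4, b_6 = 0, b_7 = 4, b_8 = 2, b_9 = 2, b_{10} = 0.
Since (b_9, b_{10}) = (b_1, b_2) = (2, 0) (two consecutive terms determine the rest), the sequence is periodic with period 8.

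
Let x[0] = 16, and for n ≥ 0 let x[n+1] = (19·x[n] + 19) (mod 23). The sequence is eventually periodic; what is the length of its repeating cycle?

We have x[0] = 16; x[1] = 1; x[2] = 15; x[3] = 5; x[4] = 22; x[5] = 0; x[6] = 19; x[7] = 12; x[8] = 17; x[9] = 20; x[10] = 8; x[11] = 10; x[12] = 2; x[13] = 11; x[14] = 21; x[15] = 4; x[16] = 3; x[17] = 7; x[18] = 14; x[19] = 9; x[20] = 6; x[21] = 18; x[22] = 16.
The sequence repeats with period 22.

22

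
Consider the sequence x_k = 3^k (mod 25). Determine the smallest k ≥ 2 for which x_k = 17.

19

x_1 = 3,  x_2 = 9,  x_3 = 2,  x_4 = 6,  x_5 = 18,  x_6 = 4,  x_7 = 12,  x_8 = 11,  x_9 = 8,  x_{10} = 24,  x_{11} = 22,  x_{12} = 16,  x_{13} = 23,  x_{14} = 19,  x_{15} = 7,  x_{16} = 21,  x_{17} = 13,  x_{18} = 14,  x_{19} = 17,  x_{20} = 1,  x_{21} = 3.
The sequence repeats with period 20.
The value 17 first appears (with k ≥ 2) at x_{19}.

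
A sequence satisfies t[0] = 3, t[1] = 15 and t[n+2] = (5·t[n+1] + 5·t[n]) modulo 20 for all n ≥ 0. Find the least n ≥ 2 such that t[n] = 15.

4

We have t[0] = 3; t[1] = 15; t[2] = 10; t[3] = 5; t[4] = 15; t[5] = 0; t[6] = 15; t[7] = 15; t[8] = 10.
Since (t[7], t[8]) = (t[1], t[2]) = (15, 10) (two consecutive terms determine the rest), the sequence is eventually periodic: after a pre-period of length 1 it cycles with period 6.
The value 15 first appears (with n ≥ 2) at t[4].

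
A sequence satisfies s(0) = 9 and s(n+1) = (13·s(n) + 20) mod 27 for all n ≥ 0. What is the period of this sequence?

27

We have s(0) = 9, s(1) = 2, s(2) = 19, s(3) = 24, s(4) = 8, s(5) = 16, s(6) = 12, s(7) = 14, s(8) = 13, s(9) = 0, s(10) = 20, s(11) = 10, s(12) = 15, s(13) = 26, s(14) = 7, s(15) = 3, s(16) = 5, s(17) = 4, s(18) = 18, s(19) = 11, s(20) = 1, s(21) = 6, s(22) = 17, s(23) = 25, s(24) = 21, s(25) = 23, s(26) = 22, s(27) = 9.
The sequence repeats with period 27.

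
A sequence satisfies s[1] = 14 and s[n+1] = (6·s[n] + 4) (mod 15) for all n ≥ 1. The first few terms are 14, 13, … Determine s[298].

s[1] = 14, s[2] = 13, s[3] = 7, s[4] = 1, s[5] = 10, s[6] = 4, s[7] = 13.
Since s[7] = s[2] = 13, the sequence is eventually periodic: after a pre-period of length 1 it cycles with period 5.
For n ≥ 2, s[n] depends only on (n - 2) mod 5. (298 - 2) mod 5 = 1, so s[298] = s[3] = 7.

7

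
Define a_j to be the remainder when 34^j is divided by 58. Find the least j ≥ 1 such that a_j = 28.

Listing terms: a_0 = 1, a_1 = 34, a_2 = 54, a_3 = 38, a_4 = 16, a_5 = 22, a_6 = 52, a_7 = 28, a_8 = 24, a_9 = 4, a_{10} = 20, a_{11} = 42, a_{12} = 36, a_{13} = 6, a_{14} = 30, a_{15} = 34.
Since a_{15} = a_1 = 34, the sequence is eventually periodic: after a pre-period of length 1 it cycles with period 14.
The value 28 first appears (with j ≥ 1) at a_7.

7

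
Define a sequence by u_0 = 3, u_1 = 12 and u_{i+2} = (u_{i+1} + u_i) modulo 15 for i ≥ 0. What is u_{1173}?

We have u_0 = 3, u_1 = 12, u_2 = 0, u_3 = 12, u_4 = 12, u_5 = 9, u_6 = 6, u_7 = 0, u_8 = 6, u_9 = 6, u_{10} = 12, u_{11} = 3, u_{12} = 0, u_{13} = 3, u_{14} = 3, u_{15} = 6, u_{16} = 9, u_{17} = 0, u_{18} = 9, u_{19} = 9, u_{20} = 3, u_{21} = 12.
The sequence repeats with period 20.
So u_{1173} = u_{0 + ((1173-0) mod 20)} = u_{13} = 3.

3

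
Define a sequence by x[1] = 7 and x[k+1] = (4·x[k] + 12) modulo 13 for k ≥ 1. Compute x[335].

4

Listing terms: x[1] = 7,  x[2] = 1,  x[3] = 3,  x[4] = 11,  x[5] = 4,  x[6] = 2,  x[7] = 7.
Since x[7] = x[1] = 7, the sequence is periodic with period 6.
(335 - 1) mod 6 = 4, so x[335] = x[5] = 4.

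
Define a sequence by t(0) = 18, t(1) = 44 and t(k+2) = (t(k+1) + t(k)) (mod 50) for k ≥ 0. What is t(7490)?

t(0) = 18; t(1) = 44; t(2) = 12; t(3) = 6; t(4) = 18; t(5) = 24; t(6) = 42; t(7) = 16; t(8) = 8; t(9) = 24; t(10) = 32; t(11) = 6; t(12) = 38; t(13) = 44; t(14) = 32; t(15) = 26; t(16) = 8; t(17) = 34; t(18) = 42; t(19) = 26; t(20) = 18; t(21) = 44.
Since (t(20), t(21)) = (t(0), t(1)) = (18, 44) (two consecutive terms determine the rest), the sequence is periodic with period 20.
(7490 - 0) mod 20 = 10, so t(7490) = t(10) = 32.

32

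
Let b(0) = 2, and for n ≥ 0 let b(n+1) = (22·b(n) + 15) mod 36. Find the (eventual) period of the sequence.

Listing terms: b(0) = 2,  b(1) = 23,  b(2) = 17,  b(3) = 29,  b(4) = 5,  b(5) = 17.
Since b(5) = b(2) = 17, the sequence is eventually periodic: after a pre-period of length 2 it cycles with period 3.

3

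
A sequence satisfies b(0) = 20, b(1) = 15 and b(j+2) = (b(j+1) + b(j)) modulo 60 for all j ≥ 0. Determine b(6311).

55

b(0) = 20,  b(1) = 15,  b(2) = 35,  b(3) = 50,  b(4) = 25,  b(5) = 15,  b(6) = 40,  b(7) = 55,  b(8) = 35,  b(9) = 30,  b(10) = 5,  b(11) = 35,  b(12) = 40,  b(13) = 15,  b(14) = 55,  b(15) = 10,  b(16) = 5,  b(17) = 15,  b(18) = 20,  b(19) = 35,  b(20) = 55,  b(21) = 30,  b(22) = 25,  b(23) = 55,  b(24) = 20,  b(25) = 15.
Since (b(24), b(25)) = (b(0), b(1)) = (20, 15) (two consecutive terms determine the rest), the sequence is periodic with period 24.
So b(6311) = b(0 + ((6311-0) mod 24)) = b(23) = 55.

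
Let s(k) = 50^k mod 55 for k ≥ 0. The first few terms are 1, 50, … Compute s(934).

Listing terms: s(0) = 1; s(1) = 50; s(2) = 25; s(3) = 40; s(4) = 20; s(5) = 10; s(6) = 5; s(7) = 30; s(8) = 15; s(9) = 35; s(10) = 45; s(11) = 50.
Since s(11) = s(1) = 50, the sequence is eventually periodic: after a pre-period of length 1 it cycles with period 10.
For k ≥ 1, s(k) depends only on (k - 1) mod 10. (934 - 1) mod 10 = 3, so s(934) = s(4) = 20.

20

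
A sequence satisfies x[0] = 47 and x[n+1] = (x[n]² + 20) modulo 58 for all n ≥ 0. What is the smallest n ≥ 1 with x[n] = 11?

3

Computing terms: x[0] = 47; x[1] = 25; x[2] = 7; x[3] = 11; x[4] = 25.
Since x[4] = x[1] = 25, the sequence is eventually periodic: after a pre-period of length 1 it cycles with period 3.
The value 11 first appears (with n ≥ 1) at x[3].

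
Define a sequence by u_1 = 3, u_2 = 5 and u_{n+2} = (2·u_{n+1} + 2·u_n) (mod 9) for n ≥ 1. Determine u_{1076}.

Computing terms: u_1 = 3,  u_2 = 5,  u_3 = 7,  u_4 = 6,  u_5 = 8,  u_6 = 1,  u_7 = 0,  u_8 = 2,  u_9 = 4,  u_{10} = 3,  u_{11} = 5.
Since (u_{10}, u_{11}) = (u_1, u_2) = (3, 5) (two consecutive terms determine the rest), the sequence is periodic with period 9.
(1076 - 1) mod 9 = 4, so u_{1076} = u_5 = 8.

8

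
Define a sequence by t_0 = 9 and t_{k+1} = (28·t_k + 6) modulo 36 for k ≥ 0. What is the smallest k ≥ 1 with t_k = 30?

2

We have t_0 = 9, t_1 = 6, t_2 = 30, t_3 = 18, t_4 = 6.
Since t_4 = t_1 = 6, the sequence is eventually periodic: after a pre-period of length 1 it cycles with period 3.
The value 30 first appears (with k ≥ 1) at t_2.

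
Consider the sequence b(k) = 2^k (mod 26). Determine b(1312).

b(1) = 2,  b(2) = 4,  b(3) = 8,  b(4) = 16,  b(5) = 6,  b(6) = 12,  b(7) = 24,  b(8) = 22,  b(9) = 18,  b(10) = 10,  b(11) = 20,  b(12) = 14,  b(13) = 2.
The sequence repeats with period 12.
So b(1312) = b(1 + ((1312-1) mod 12)) = b(4) = 16.

16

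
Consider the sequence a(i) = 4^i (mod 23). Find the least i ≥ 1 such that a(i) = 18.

Listing terms: a(0) = 1; a(1) = 4; a(2) = 16; a(3) = 18; a(4) = 3; a(5) = 12; a(6) = 2; a(7) = 8; a(8) = 9; a(9) = 13; a(10) = 6; a(11) = 1.
Since a(11) = a(0) = 1, the sequence is periodic with period 11.
The value 18 first appears (with i ≥ 1) at a(3).

3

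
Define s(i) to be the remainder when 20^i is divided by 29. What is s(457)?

We have s(1) = 20; s(2) = 23; s(3) = 25; s(4) = 7; s(5) = 24; s(6) = 16; s(7) = 1; s(8) = 20.
The sequence repeats with period 7.
So s(457) = s(1 + ((457-1) mod 7)) = s(2) = 23.

23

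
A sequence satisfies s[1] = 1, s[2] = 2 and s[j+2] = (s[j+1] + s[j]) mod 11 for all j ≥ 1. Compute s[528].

Computing terms: s[1] = 1; s[2] = 2; s[3] = 3; s[4] = 5; s[5] = 8; s[6] = 2; s[7] = 10; s[8] = 1; s[9] = 0; s[10] = 1; s[11] = 1; s[12] = 2.
Since (s[11], s[12]) = (s[1], s[2]) = (1, 2) (two consecutive terms determine the rest), the sequence is periodic with period 10.
(528 - 1) mod 10 = 7, so s[528] = s[8] = 1.

1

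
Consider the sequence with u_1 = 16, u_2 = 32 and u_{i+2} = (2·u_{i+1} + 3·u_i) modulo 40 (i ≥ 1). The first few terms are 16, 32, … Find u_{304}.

Listing terms: u_1 = 16,  u_2 = 32,  u_3 = 32,  u_4 = 0,  u_5 = 16,  u_6 = 32.
Since (u_5, u_6) = (u_1, u_2) = (16, 32) (two consecutive terms determine the rest), the sequence is periodic with period 4.
So u_{304} = u_{1 + ((304-1) mod 4)} = u_4 = 0.

0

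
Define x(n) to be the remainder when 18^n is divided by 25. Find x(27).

7

x(0) = 1, x(1) = 18, x(2) = 24, x(3) = 7, x(4) = 1.
The sequence repeats with period 4.
So x(27) = x(0 + ((27-0) mod 4)) = x(3) = 7.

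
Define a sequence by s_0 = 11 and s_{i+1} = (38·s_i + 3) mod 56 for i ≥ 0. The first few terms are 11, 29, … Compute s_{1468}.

17

s_0 = 11; s_1 = 29; s_2 = 41; s_3 = 49; s_4 = 17; s_5 = 33; s_6 = 25; s_7 = 1; s_8 = 41.
Since s_8 = s_2 = 41, the sequence is eventually periodic: after a pre-period of length 2 it cycles with period 6.
For i ≥ 2, s_i depends only on (i - 2) mod 6. (1468 - 2) mod 6 = 2, so s_{1468} = s_4 = 17.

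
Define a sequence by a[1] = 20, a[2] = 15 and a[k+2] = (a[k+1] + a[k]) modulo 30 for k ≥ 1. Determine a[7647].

25

We have a[1] = 20; a[2] = 15; a[3] = 5; a[4] = 20; a[5] = 25; a[6] = 15; a[7] = 10; a[8] = 25; a[9] = 5; a[10] = 0; a[11] = 5; a[12] = 5; a[13] = 10; a[14] = 15; a[15] = 25; a[16] = 10; a[17] = 5; a[18] = 15; a[19] = 20; a[20] = 5; a[21] = 25; a[22] = 0; a[23] = 25; a[24] = 25; a[25] = 20; a[26] = 15.
The sequence repeats with period 24.
(7647 - 1) mod 24 = 14, so a[7647] = a[15] = 25.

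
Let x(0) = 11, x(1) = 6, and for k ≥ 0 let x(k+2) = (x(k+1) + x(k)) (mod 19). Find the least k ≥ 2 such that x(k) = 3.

8

Listing terms: x(0) = 11, x(1) = 6, x(2) = 17, x(3) = 4, x(4) = 2, x(5) = 6, x(6) = 8, x(7) = 14, x(8) = 3, x(9) = 17, x(10) = 1, x(11) = 18, x(12) = 0, x(13) = 18, x(14) = 18, x(15) = 17, x(16) = 16, x(17) = 14, x(18) = 11, x(19) = 6.
Since (x(18), x(19)) = (x(0), x(1)) = (11, 6) (two consecutive terms determine the rest), the sequence is periodic with period 18.
The value 3 first appears (with k ≥ 2) at x(8).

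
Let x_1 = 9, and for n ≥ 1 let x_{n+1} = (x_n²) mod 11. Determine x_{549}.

9

We have x_1 = 9,  x_2 = 4,  x_3 = 5,  x_4 = 3,  x_5 = 9.
Since x_5 = x_1 = 9, the sequence is periodic with period 4.
So x_{549} = x_{1 + ((549-1) mod 4)} = x_1 = 9.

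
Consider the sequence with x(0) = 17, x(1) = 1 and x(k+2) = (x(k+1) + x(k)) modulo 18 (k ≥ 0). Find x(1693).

x(0) = 17,  x(1) = 1,  x(2) = 0,  x(3) = 1,  x(4) = 1,  x(5) = 2,  x(6) = 3,  x(7) = 5,  x(8) = 8,  x(9) = 13,  x(10) = 3,  x(11) = 16,  x(12) = 1,  x(13) = 17,  x(14) = 0,  x(15) = 17,  x(16) = 17,  x(17) = 16,  x(18) = 15,  x(19) = 13,  x(20) = 10,  x(21) = 5,  x(22) = 15,  x(23) = 2,  x(24) = 17,  x(25) = 1.
The sequence repeats with period 24.
(1693 - 0) mod 24 = 13, so x(1693) = x(13) = 17.

17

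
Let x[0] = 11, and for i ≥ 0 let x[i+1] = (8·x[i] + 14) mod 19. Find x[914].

Computing terms: x[0] = 11; x[1] = 7; x[2] = 13; x[3] = 4; x[4] = 8; x[5] = 2; x[6] = 11.
The sequence repeats with period 6.
(914 - 0) mod 6 = 2, so x[914] = x[2] = 13.

13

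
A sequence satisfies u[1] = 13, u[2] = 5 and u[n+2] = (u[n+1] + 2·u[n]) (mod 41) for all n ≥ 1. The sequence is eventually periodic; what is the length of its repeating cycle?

We have u[1] = 13; u[2] = 5; u[3] = 31; u[4] = 0; u[5] = 21; u[6] = 21; u[7] = 22; u[8] = 23; u[9] = 26; u[10] = 31; u[11] = 1; u[12] = 22; u[13] = 24; u[14] = 27; u[15] = 34; u[16] = 6; u[17] = 33; u[18] = 4; u[19] = 29; u[20] = 37; u[21] = 13; u[22] = 5.
Since (u[21], u[22]) = (u[1], u[2]) = (13, 5) (two consecutive terms determine the rest), the sequence is periodic with period 20.

20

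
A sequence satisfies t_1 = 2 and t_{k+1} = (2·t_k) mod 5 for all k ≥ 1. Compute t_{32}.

Computing terms: t_1 = 2,  t_2 = 4,  t_3 = 3,  t_4 = 1,  t_5 = 2.
Since t_5 = t_1 = 2, the sequence is periodic with period 4.
(32 - 1) mod 4 = 3, so t_{32} = t_4 = 1.

1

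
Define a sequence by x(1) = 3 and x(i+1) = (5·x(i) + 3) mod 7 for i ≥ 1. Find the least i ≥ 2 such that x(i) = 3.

x(1) = 3,  x(2) = 4,  x(3) = 2,  x(4) = 6,  x(5) = 5,  x(6) = 0,  x(7) = 3.
Since x(7) = x(1) = 3, the sequence is periodic with period 6.
The value 3 next appears (with i ≥ 2) at x(7).

7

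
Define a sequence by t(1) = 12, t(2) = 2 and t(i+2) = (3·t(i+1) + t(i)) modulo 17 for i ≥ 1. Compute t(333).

Computing terms: t(1) = 12; t(2) = 2; t(3) = 1; t(4) = 5; t(5) = 16; t(6) = 2; t(7) = 5; t(8) = 0; t(9) = 5; t(10) = 15; t(11) = 16; t(12) = 12; t(13) = 1; t(14) = 15; t(15) = 12; t(16) = 0; t(17) = 12; t(18) = 2.
The sequence repeats with period 16.
(333 - 1) mod 16 = 12, so t(333) = t(13) = 1.

1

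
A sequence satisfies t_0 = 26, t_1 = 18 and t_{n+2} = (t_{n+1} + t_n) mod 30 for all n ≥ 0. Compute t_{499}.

2

We have t_0 = 26,  t_1 = 18,  t_2 = 14,  t_3 = 2,  t_4 = 16,  t_5 = 18,  t_6 = 4,  t_7 = 22,  t_8 = 26,  t_9 = 18.
The sequence repeats with period 8.
(499 - 0) mod 8 = 3, so t_{499} = t_3 = 2.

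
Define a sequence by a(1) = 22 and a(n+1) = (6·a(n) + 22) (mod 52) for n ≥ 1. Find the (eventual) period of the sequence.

Computing terms: a(1) = 22, a(2) = 50, a(3) = 10, a(4) = 30, a(5) = 46, a(6) = 38, a(7) = 42, a(8) = 14, a(9) = 2, a(10) = 34, a(11) = 18, a(12) = 26, a(13) = 22.
Since a(13) = a(1) = 22, the sequence is periodic with period 12.

12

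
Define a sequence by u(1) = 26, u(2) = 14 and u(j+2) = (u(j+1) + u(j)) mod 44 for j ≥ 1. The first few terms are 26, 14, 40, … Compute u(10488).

Listing terms: u(1) = 26; u(2) = 14; u(3) = 40; u(4) = 10; u(5) = 6; u(6) = 16; u(7) = 22; u(8) = 38; u(9) = 16; u(10) = 10; u(11) = 26; u(12) = 36; u(13) = 18; u(14) = 10; u(15) = 28; u(16) = 38; u(17) = 22; u(18) = 16; u(19) = 38; u(20) = 10; u(21) = 4; u(22) = 14; u(23) = 18; u(24) = 32; u(25) = 6; u(26) = 38; u(27) = 0; u(28) = 38; u(29) = 38; u(30) = 32; u(31) = 26; u(32) = 14.
The sequence repeats with period 30.
(10488 - 1) mod 30 = 17, so u(10488) = u(18) = 16.

16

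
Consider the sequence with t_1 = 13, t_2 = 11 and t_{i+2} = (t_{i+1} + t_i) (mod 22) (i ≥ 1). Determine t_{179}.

15

t_1 = 13, t_2 = 11, t_3 = 2, t_4 = 13, t_5 = 15, t_6 = 6, t_7 = 21, t_8 = 5, t_9 = 4, t_{10} = 9, t_{11} = 13, t_{12} = 0, t_{13} = 13, t_{14} = 13, t_{15} = 4, t_{16} = 17, t_{17} = 21, t_{18} = 16, t_{19} = 15, t_{20} = 9, t_{21} = 2, t_{22} = 11, t_{23} = 13, t_{24} = 2, t_{25} = 15, t_{26} = 17, t_{27} = 10, t_{28} = 5, t_{29} = 15, t_{30} = 20, t_{31} = 13, t_{32} = 11.
Since (t_{31}, t_{32}) = (t_1, t_2) = (13, 11) (two consecutive terms determine the rest), the sequence is periodic with period 30.
(179 - 1) mod 30 = 28, so t_{179} = t_{29} = 15.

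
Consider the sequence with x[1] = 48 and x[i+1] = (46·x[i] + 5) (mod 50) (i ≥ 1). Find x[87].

x[1] = 48; x[2] = 13; x[3] = 3; x[4] = 43; x[5] = 33; x[6] = 23; x[7] = 13.
Since x[7] = x[2] = 13, the sequence is eventually periodic: after a pre-period of length 1 it cycles with period 5.
For i ≥ 2, x[i] depends only on (i - 2) mod 5. (87 - 2) mod 5 = 0, so x[87] = x[2] = 13.

13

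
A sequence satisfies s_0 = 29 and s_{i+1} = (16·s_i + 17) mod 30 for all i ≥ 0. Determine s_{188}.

s_0 = 29,  s_1 = 1,  s_2 = 3,  s_3 = 5,  s_4 = 7,  s_5 = 9,  s_6 = 11,  s_7 = 13,  s_8 = 15,  s_9 = 17,  s_{10} = 19,  s_{11} = 21,  s_{12} = 23,  s_{13} = 25,  s_{14} = 27,  s_{15} = 29.
Since s_{15} = s_0 = 29, the sequence is periodic with period 15.
(188 - 0) mod 15 = 8, so s_{188} = s_8 = 15.

15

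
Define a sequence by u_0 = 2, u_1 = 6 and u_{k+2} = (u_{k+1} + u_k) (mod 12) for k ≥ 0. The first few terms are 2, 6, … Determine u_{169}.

u_0 = 2; u_1 = 6; u_2 = 8; u_3 = 2; u_4 = 10; u_5 = 0; u_6 = 10; u_7 = 10; u_8 = 8; u_9 = 6; u_{10} = 2; u_{11} = 8; u_{12} = 10; u_{13} = 6; u_{14} = 4; u_{15} = 10; u_{16} = 2; u_{17} = 0; u_{18} = 2; u_{19} = 2; u_{20} = 4; u_{21} = 6; u_{22} = 10; u_{23} = 4; u_{24} = 2; u_{25} = 6.
Since (u_{24}, u_{25}) = (u_0, u_1) = (2, 6) (two consecutive terms determine the rest), the sequence is periodic with period 24.
(169 - 0) mod 24 = 1, so u_{169} = u_1 = 6.

6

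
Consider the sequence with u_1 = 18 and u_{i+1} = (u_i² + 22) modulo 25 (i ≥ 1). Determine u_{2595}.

13

u_1 = 18,  u_2 = 21,  u_3 = 13,  u_4 = 16,  u_5 = 3,  u_6 = 6,  u_7 = 8,  u_8 = 11,  u_9 = 18.
Since u_9 = u_1 = 18, the sequence is periodic with period 8.
So u_{2595} = u_{1 + ((2595-1) mod 8)} = u_3 = 13.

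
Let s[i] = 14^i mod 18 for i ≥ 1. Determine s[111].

8

We have s[1] = 14,  s[2] = 16,  s[3] = 8,  s[4] = 4,  s[5] = 2,  s[6] = 10,  s[7] = 14.
Since s[7] = s[1] = 14, the sequence is periodic with period 6.
So s[111] = s[1 + ((111-1) mod 6)] = s[3] = 8.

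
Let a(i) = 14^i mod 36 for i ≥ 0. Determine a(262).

a(0) = 1; a(1) = 14; a(2) = 16; a(3) = 8; a(4) = 4; a(5) = 20; a(6) = 28; a(7) = 32; a(8) = 16.
Since a(8) = a(2) = 16, the sequence is eventually periodic: after a pre-period of length 2 it cycles with period 6.
For i ≥ 2, a(i) depends only on (i - 2) mod 6. (262 - 2) mod 6 = 2, so a(262) = a(4) = 4.

4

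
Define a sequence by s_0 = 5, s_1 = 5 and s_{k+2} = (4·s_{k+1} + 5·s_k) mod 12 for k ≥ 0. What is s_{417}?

Listing terms: s_0 = 5; s_1 = 5; s_2 = 9; s_3 = 1; s_4 = 1; s_5 = 9; s_6 = 5; s_7 = 5.
The sequence repeats with period 6.
(417 - 0) mod 6 = 3, so s_{417} = s_3 = 1.

1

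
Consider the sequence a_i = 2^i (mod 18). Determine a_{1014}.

Listing terms: a_1 = 2; a_2 = 4; a_3 = 8; a_4 = 16; a_5 = 14; a_6 = 10; a_7 = 2.
The sequence repeats with period 6.
(1014 - 1) mod 6 = 5, so a_{1014} = a_6 = 10.

10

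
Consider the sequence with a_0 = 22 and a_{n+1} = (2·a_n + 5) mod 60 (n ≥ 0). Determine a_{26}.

43

Computing terms: a_0 = 22, a_1 = 49, a_2 = 43, a_3 = 31, a_4 = 7, a_5 = 19, a_6 = 43.
Since a_6 = a_2 = 43, the sequence is eventually periodic: after a pre-period of length 2 it cycles with period 4.
For n ≥ 2, a_n depends only on (n - 2) mod 4. (26 - 2) mod 4 = 0, so a_{26} = a_2 = 43.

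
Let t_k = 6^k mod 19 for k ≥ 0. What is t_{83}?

17

t_0 = 1,  t_1 = 6,  t_2 = 17,  t_3 = 7,  t_4 = 4,  t_5 = 5,  t_6 = 11,  t_7 = 9,  t_8 = 16,  t_9 = 1.
Since t_9 = t_0 = 1, the sequence is periodic with period 9.
(83 - 0) mod 9 = 2, so t_{83} = t_2 = 17.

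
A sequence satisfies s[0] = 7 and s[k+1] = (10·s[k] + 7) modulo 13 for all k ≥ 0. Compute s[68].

We have s[0] = 7, s[1] = 12, s[2] = 10, s[3] = 3, s[4] = 11, s[5] = 0, s[6] = 7.
Since s[6] = s[0] = 7, the sequence is periodic with period 6.
(68 - 0) mod 6 = 2, so s[68] = s[2] = 10.

10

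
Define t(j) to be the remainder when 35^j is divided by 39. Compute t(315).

14

We have t(0) = 1; t(1) = 35; t(2) = 16; t(3) = 14; t(4) = 22; t(5) = 29; t(6) = 1.
Since t(6) = t(0) = 1, the sequence is periodic with period 6.
(315 - 0) mod 6 = 3, so t(315) = t(3) = 14.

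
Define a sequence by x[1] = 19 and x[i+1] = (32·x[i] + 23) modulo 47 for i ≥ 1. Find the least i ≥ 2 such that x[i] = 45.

20

We have x[1] = 19, x[2] = 20, x[3] = 5, x[4] = 42, x[5] = 4, x[6] = 10, x[7] = 14, x[8] = 1, x[9] = 8, x[10] = 44, x[11] = 21, x[12] = 37, x[13] = 32, x[14] = 13, x[15] = 16, x[16] = 18, x[17] = 35, x[18] = 15, x[19] = 33, x[20] = 45, x[21] = 6, x[22] = 27, x[23] = 41, x[24] = 19.
Since x[24] = x[1] = 19, the sequence is periodic with period 23.
The value 45 first appears (with i ≥ 2) at x[20].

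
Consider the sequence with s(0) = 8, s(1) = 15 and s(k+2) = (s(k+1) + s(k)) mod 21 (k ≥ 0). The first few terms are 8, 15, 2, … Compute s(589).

Listing terms: s(0) = 8, s(1) = 15, s(2) = 2, s(3) = 17, s(4) = 19, s(5) = 15, s(6) = 13, s(7) = 7, s(8) = 20, s(9) = 6, s(10) = 5, s(11) = 11, s(12) = 16, s(13) = 6, s(14) = 1, s(15) = 7, s(16) = 8, s(17) = 15.
Since (s(16), s(17)) = (s(0), s(1)) = (8, 15) (two consecutive terms determine the rest), the sequence is periodic with period 16.
(589 - 0) mod 16 = 13, so s(589) = s(13) = 6.

6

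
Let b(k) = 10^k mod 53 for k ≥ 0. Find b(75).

We have b(0) = 1; b(1) = 10; b(2) = 47; b(3) = 46; b(4) = 36; b(5) = 42; b(6) = 49; b(7) = 13; b(8) = 24; b(9) = 28; b(10) = 15; b(11) = 44; b(12) = 16; b(13) = 1.
The sequence repeats with period 13.
(75 - 0) mod 13 = 10, so b(75) = b(10) = 15.

15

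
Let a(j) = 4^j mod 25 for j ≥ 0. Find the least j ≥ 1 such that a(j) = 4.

Computing terms: a(0) = 1,  a(1) = 4,  a(2) = 16,  a(3) = 14,  a(4) = 6,  a(5) = 24,  a(6) = 21,  a(7) = 9,  a(8) = 11,  a(9) = 19,  a(10) = 1.
Since a(10) = a(0) = 1, the sequence is periodic with period 10.
The value 4 first appears (with j ≥ 1) at a(1).

1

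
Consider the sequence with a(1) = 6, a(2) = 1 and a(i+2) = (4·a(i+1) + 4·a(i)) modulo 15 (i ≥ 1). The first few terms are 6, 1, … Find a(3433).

6

We have a(1) = 6, a(2) = 1, a(3) = 13, a(4) = 11, a(5) = 6, a(6) = 8, a(7) = 11, a(8) = 1, a(9) = 3, a(10) = 1, a(11) = 1, a(12) = 8, a(13) = 6, a(14) = 11, a(15) = 8, a(16) = 1, a(17) = 6, a(18) = 13, a(19) = 1, a(20) = 11, a(21) = 3, a(22) = 11, a(23) = 11, a(24) = 13, a(25) = 6, a(26) = 1.
Since (a(25), a(26)) = (a(1), a(2)) = (6, 1) (two consecutive terms determine the rest), the sequence is periodic with period 24.
So a(3433) = a(1 + ((3433-1) mod 24)) = a(1) = 6.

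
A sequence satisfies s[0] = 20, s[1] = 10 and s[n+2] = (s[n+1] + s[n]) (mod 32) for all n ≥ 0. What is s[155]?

Computing terms: s[0] = 20,  s[1] = 10,  s[2] = 30,  s[3] = 8,  s[4] = 6,  s[5] = 14,  s[6] = 20,  s[7] = 2,  s[8] = 22,  s[9] = 24,  s[10] = 14,  s[11] = 6,  s[12] = 20,  s[13] = 26,  s[14] = 14,  s[15] = 8,  s[16] = 22,  s[17] = 30,  s[18] = 20,  s[19] = 18,  s[20] = 6,  s[21] = 24,  s[22] = 30,  s[23] = 22,  s[24] = 20,  s[25] = 10.
The sequence repeats with period 24.
So s[155] = s[0 + ((155-0) mod 24)] = s[11] = 6.

6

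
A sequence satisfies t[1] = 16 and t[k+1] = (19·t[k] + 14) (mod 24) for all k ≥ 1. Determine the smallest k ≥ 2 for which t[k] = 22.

4

Computing terms: t[1] = 16, t[2] = 6, t[3] = 8, t[4] = 22, t[5] = 0, t[6] = 14, t[7] = 16.
The sequence repeats with period 6.
The value 22 first appears (with k ≥ 2) at t[4].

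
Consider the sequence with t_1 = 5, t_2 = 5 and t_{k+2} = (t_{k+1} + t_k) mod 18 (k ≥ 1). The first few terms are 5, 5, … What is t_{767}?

5

Computing terms: t_1 = 5, t_2 = 5, t_3 = 10, t_4 = 15, t_5 = 7, t_6 = 4, t_7 = 11, t_8 = 15, t_9 = 8, t_{10} = 5, t_{11} = 13, t_{12} = 0, t_{13} = 13, t_{14} = 13, t_{15} = 8, t_{16} = 3, t_{17} = 11, t_{18} = 14, t_{19} = 7, t_{20} = 3, t_{21} = 10, t_{22} = 13, t_{23} = 5, t_{24} = 0, t_{25} = 5, t_{26} = 5.
The sequence repeats with period 24.
(767 - 1) mod 24 = 22, so t_{767} = t_{23} = 5.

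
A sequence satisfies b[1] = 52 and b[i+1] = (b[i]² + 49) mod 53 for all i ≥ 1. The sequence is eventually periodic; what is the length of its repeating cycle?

We have b[1] = 52,  b[2] = 50,  b[3] = 5,  b[4] = 21,  b[5] = 13,  b[6] = 6,  b[7] = 32,  b[8] = 13.
Since b[8] = b[5] = 13, the sequence is eventually periodic: after a pre-period of length 4 it cycles with period 3.

3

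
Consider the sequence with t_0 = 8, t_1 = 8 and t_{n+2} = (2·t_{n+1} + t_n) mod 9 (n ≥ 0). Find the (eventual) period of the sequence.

24

Computing terms: t_0 = 8,  t_1 = 8,  t_2 = 6,  t_3 = 2,  t_4 = 1,  t_5 = 4,  t_6 = 0,  t_7 = 4,  t_8 = 8,  t_9 = 2,  t_{10} = 3,  t_{11} = 8,  t_{12} = 1,  t_{13} = 1,  t_{14} = 3,  t_{15} = 7,  t_{16} = 8,  t_{17} = 5,  t_{18} = 0,  t_{19} = 5,  t_{20} = 1,  t_{21} = 7,  t_{22} = 6,  t_{23} = 1,  t_{24} = 8,  t_{25} = 8.
Since (t_{24}, t_{25}) = (t_0, t_1) = (8, 8) (two consecutive terms determine the rest), the sequence is periodic with period 24.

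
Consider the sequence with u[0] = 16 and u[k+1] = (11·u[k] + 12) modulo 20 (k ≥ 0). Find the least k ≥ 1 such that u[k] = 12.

Listing terms: u[0] = 16, u[1] = 8, u[2] = 0, u[3] = 12, u[4] = 4, u[5] = 16.
The sequence repeats with period 5.
The value 12 first appears (with k ≥ 1) at u[3].

3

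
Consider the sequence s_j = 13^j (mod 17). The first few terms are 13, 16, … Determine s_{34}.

s_1 = 13,  s_2 = 16,  s_3 = 4,  s_4 = 1,  s_5 = 13.
Since s_5 = s_1 = 13, the sequence is periodic with period 4.
(34 - 1) mod 4 = 1, so s_{34} = s_2 = 16.

16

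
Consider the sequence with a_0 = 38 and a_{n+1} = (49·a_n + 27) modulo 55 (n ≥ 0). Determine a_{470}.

38

a_0 = 38,  a_1 = 19,  a_2 = 23,  a_3 = 54,  a_4 = 33,  a_5 = 49,  a_6 = 8,  a_7 = 34,  a_8 = 43,  a_9 = 44,  a_{10} = 38.
The sequence repeats with period 10.
(470 - 0) mod 10 = 0, so a_{470} = a_0 = 38.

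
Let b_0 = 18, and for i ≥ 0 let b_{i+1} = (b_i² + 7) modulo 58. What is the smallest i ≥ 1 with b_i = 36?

Computing terms: b_0 = 18,  b_1 = 41,  b_2 = 6,  b_3 = 43,  b_4 = 0,  b_5 = 7,  b_6 = 56,  b_7 = 11,  b_8 = 12,  b_9 = 35,  b_{10} = 14,  b_{11} = 29,  b_{12} = 36,  b_{13} = 27,  b_{14} = 40,  b_{15} = 41.
Since b_{15} = b_1 = 41, the sequence is eventually periodic: after a pre-period of length 1 it cycles with period 14.
The value 36 first appears (with i ≥ 1) at b_{12}.

12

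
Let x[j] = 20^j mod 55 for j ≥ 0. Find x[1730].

45

x[0] = 1, x[1] = 20, x[2] = 15, x[3] = 25, x[4] = 5, x[5] = 45, x[6] = 20.
Since x[6] = x[1] = 20, the sequence is eventually periodic: after a pre-period of length 1 it cycles with period 5.
For j ≥ 1, x[j] depends only on (j - 1) mod 5. (1730 - 1) mod 5 = 4, so x[1730] = x[5] = 45.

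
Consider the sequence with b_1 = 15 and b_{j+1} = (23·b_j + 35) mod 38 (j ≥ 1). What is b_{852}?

Listing terms: b_1 = 15, b_2 = 0, b_3 = 35, b_4 = 4, b_5 = 13, b_6 = 30, b_7 = 3, b_8 = 28, b_9 = 33, b_{10} = 34, b_{11} = 19, b_{12} = 16, b_{13} = 23, b_{14} = 32, b_{15} = 11, b_{16} = 22, b_{17} = 9, b_{18} = 14, b_{19} = 15.
Since b_{19} = b_1 = 15, the sequence is periodic with period 18.
(852 - 1) mod 18 = 5, so b_{852} = b_6 = 30.

30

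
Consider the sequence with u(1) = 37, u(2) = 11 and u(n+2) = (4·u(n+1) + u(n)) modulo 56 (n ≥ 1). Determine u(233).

5

Listing terms: u(1) = 37, u(2) = 11, u(3) = 25, u(4) = 55, u(5) = 21, u(6) = 27, u(7) = 17, u(8) = 39, u(9) = 5, u(10) = 3, u(11) = 17, u(12) = 15, u(13) = 21, u(14) = 43, u(15) = 25, u(16) = 31, u(17) = 37, u(18) = 11.
Since (u(17), u(18)) = (u(1), u(2)) = (37, 11) (two consecutive terms determine the rest), the sequence is periodic with period 16.
So u(233) = u(1 + ((233-1) mod 16)) = u(9) = 5.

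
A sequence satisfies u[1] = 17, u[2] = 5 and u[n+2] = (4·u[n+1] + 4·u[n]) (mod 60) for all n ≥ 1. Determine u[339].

28

Computing terms: u[1] = 17; u[2] = 5; u[3] = 28; u[4] = 12; u[5] = 40; u[6] = 28; u[7] = 32; u[8] = 0; u[9] = 8; u[10] = 32; u[11] = 40; u[12] = 48; u[13] = 52; u[14] = 40; u[15] = 8; u[16] = 12; u[17] = 20; u[18] = 8; u[19] = 52; u[20] = 0; u[21] = 28; u[22] = 52; u[23] = 20; u[24] = 48; u[25] = 32; u[26] = 20; u[27] = 28; u[28] = 12.
Since (u[27], u[28]) = (u[3], u[4]) = (28, 12) (two consecutive terms determine the rest), the sequence is eventually periodic: after a pre-period of length 2 it cycles with period 24.
For n ≥ 3, u[n] depends only on (n - 3) mod 24. (339 - 3) mod 24 = 0, so u[339] = u[3] = 28.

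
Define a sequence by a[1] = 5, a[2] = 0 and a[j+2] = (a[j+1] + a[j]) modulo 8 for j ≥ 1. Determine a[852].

a[1] = 5, a[2] = 0, a[3] = 5, a[4] = 5, a[5] = 2, a[6] = 7, a[7] = 1, a[8] = 0, a[9] = 1, a[10] = 1, a[11] = 2, a[12] = 3, a[13] = 5, a[14] = 0.
The sequence repeats with period 12.
(852 - 1) mod 12 = 11, so a[852] = a[12] = 3.

3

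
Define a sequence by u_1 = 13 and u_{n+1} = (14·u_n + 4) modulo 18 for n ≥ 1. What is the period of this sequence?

u_1 = 13,  u_2 = 6,  u_3 = 16,  u_4 = 12,  u_5 = 10,  u_6 = 0,  u_7 = 4,  u_8 = 6.
Since u_8 = u_2 = 6, the sequence is eventually periodic: after a pre-period of length 1 it cycles with period 6.

6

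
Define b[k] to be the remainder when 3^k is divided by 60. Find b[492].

Computing terms: b[0] = 1, b[1] = 3, b[2] = 9, b[3] = 27, b[4] = 21, b[5] = 3.
Since b[5] = b[1] = 3, the sequence is eventually periodic: after a pre-period of length 1 it cycles with period 4.
For k ≥ 1, b[k] depends only on (k - 1) mod 4. (492 - 1) mod 4 = 3, so b[492] = b[4] = 21.

21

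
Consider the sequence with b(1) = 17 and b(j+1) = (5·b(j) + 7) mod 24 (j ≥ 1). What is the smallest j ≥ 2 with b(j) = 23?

Listing terms: b(1) = 17,  b(2) = 20,  b(3) = 11,  b(4) = 14,  b(5) = 5,  b(6) = 8,  b(7) = 23,  b(8) = 2,  b(9) = 17.
The sequence repeats with period 8.
The value 23 first appears (with j ≥ 2) at b(7).

7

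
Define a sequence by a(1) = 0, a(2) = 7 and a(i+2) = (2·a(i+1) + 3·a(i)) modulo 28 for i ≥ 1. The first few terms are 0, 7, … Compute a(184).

a(1) = 0, a(2) = 7, a(3) = 14, a(4) = 21, a(5) = 0, a(6) = 7.
The sequence repeats with period 4.
(184 - 1) mod 4 = 3, so a(184) = a(4) = 21.

21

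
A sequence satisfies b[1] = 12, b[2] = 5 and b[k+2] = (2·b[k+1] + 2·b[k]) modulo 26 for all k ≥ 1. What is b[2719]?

18

b[1] = 12,  b[2] = 5,  b[3] = 8,  b[4] = 0,  b[5] = 16,  b[6] = 6,  b[7] = 18,  b[8] = 22,  b[9] = 2,  b[10] = 22,  b[11] = 22,  b[12] = 10,  b[13] = 12,  b[14] = 18,  b[15] = 8,  b[16] = 0.
Since (b[15], b[16]) = (b[3], b[4]) = (8, 0) (two consecutive terms determine the rest), the sequence is eventually periodic: after a pre-period of length 2 it cycles with period 12.
For k ≥ 3, b[k] depends only on (k - 3) mod 12. (2719 - 3) mod 12 = 4, so b[2719] = b[7] = 18.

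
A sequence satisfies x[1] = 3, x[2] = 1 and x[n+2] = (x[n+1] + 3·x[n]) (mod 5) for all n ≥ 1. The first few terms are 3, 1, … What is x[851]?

Listing terms: x[1] = 3, x[2] = 1, x[3] = 0, x[4] = 3, x[5] = 3, x[6] = 2, x[7] = 1, x[8] = 2, x[9] = 0, x[10] = 1, x[11] = 1, x[12] = 4, x[13] = 2, x[14] = 4, x[15] = 0, x[16] = 2, x[17] = 2, x[18] = 3, x[19] = 4, x[20] = 3, x[21] = 0, x[22] = 4, x[23] = 4, x[24] = 1, x[25] = 3, x[26] = 1.
The sequence repeats with period 24.
So x[851] = x[1 + ((851-1) mod 24)] = x[11] = 1.

1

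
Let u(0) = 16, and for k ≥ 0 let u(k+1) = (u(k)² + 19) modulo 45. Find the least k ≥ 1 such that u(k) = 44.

We have u(0) = 16,  u(1) = 5,  u(2) = 44,  u(3) = 20,  u(4) = 14,  u(5) = 35,  u(6) = 29,  u(7) = 5.
Since u(7) = u(1) = 5, the sequence is eventually periodic: after a pre-period of length 1 it cycles with period 6.
The value 44 first appears (with k ≥ 1) at u(2).

2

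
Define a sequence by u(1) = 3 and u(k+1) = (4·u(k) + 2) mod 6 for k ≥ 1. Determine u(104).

2

Listing terms: u(1) = 3; u(2) = 2; u(3) = 4; u(4) = 0; u(5) = 2.
Since u(5) = u(2) = 2, the sequence is eventually periodic: after a pre-period of length 1 it cycles with period 3.
For k ≥ 2, u(k) depends only on (k - 2) mod 3. (104 - 2) mod 3 = 0, so u(104) = u(2) = 2.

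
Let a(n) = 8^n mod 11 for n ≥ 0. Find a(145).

10

a(0) = 1, a(1) = 8, a(2) = 9, a(3) = 6, a(4) = 4, a(5) = 10, a(6) = 3, a(7) = 2, a(8) = 5, a(9) = 7, a(10) = 1.
The sequence repeats with period 10.
(145 - 0) mod 10 = 5, so a(145) = a(5) = 10.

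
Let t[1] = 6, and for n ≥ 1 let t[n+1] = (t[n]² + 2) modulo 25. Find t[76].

t[1] = 6, t[2] = 13, t[3] = 21, t[4] = 18, t[5] = 1, t[6] = 3, t[7] = 11, t[8] = 23, t[9] = 6.
Since t[9] = t[1] = 6, the sequence is periodic with period 8.
So t[76] = t[1 + ((76-1) mod 8)] = t[4] = 18.

18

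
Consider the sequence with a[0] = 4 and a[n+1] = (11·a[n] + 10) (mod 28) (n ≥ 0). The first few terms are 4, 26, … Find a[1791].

Computing terms: a[0] = 4, a[1] = 26, a[2] = 16, a[3] = 18, a[4] = 12, a[5] = 2, a[6] = 4.
Since a[6] = a[0] = 4, the sequence is periodic with period 6.
(1791 - 0) mod 6 = 3, so a[1791] = a[3] = 18.

18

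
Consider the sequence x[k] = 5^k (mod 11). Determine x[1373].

Listing terms: x[1] = 5; x[2] = 3; x[3] = 4; x[4] = 9; x[5] = 1; x[6] = 5.
The sequence repeats with period 5.
(1373 - 1) mod 5 = 2, so x[1373] = x[3] = 4.

4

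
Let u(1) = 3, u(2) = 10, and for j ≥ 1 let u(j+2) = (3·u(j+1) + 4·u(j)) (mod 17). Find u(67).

Listing terms: u(1) = 3; u(2) = 10; u(3) = 8; u(4) = 13; u(5) = 3; u(6) = 10.
Since (u(5), u(6)) = (u(1), u(2)) = (3, 10) (two consecutive terms determine the rest), the sequence is periodic with period 4.
So u(67) = u(1 + ((67-1) mod 4)) = u(3) = 8.

8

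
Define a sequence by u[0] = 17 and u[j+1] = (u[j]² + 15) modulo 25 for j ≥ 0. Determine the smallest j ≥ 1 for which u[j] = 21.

5

u[0] = 17; u[1] = 4; u[2] = 6; u[3] = 1; u[4] = 16; u[5] = 21; u[6] = 6.
Since u[6] = u[2] = 6, the sequence is eventually periodic: after a pre-period of length 2 it cycles with period 4.
The value 21 first appears (with j ≥ 1) at u[5].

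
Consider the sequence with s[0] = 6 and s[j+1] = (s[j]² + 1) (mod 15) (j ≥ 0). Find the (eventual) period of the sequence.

3

We have s[0] = 6; s[1] = 7; s[2] = 5; s[3] = 11; s[4] = 2; s[5] = 5.
Since s[5] = s[2] = 5, the sequence is eventually periodic: after a pre-period of length 2 it cycles with period 3.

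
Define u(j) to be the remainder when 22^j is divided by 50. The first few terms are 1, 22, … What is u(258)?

Listing terms: u(0) = 1, u(1) = 22, u(2) = 34, u(3) = 48, u(4) = 6, u(5) = 32, u(6) = 4, u(7) = 38, u(8) = 36, u(9) = 42, u(10) = 24, u(11) = 28, u(12) = 16, u(13) = 2, u(14) = 44, u(15) = 18, u(16) = 46, u(17) = 12, u(18) = 14, u(19) = 8, u(20) = 26, u(21) = 22.
Since u(21) = u(1) = 22, the sequence is eventually periodic: after a pre-period of length 1 it cycles with period 20.
For j ≥ 1, u(j) depends only on (j - 1) mod 20. (258 - 1) mod 20 = 17, so u(258) = u(18) = 14.

14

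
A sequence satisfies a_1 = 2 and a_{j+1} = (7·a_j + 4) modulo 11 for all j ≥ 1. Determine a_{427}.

10

Computing terms: a_1 = 2; a_2 = 7; a_3 = 9; a_4 = 1; a_5 = 0; a_6 = 4; a_7 = 10; a_8 = 8; a_9 = 5; a_{10} = 6; a_{11} = 2.
Since a_{11} = a_1 = 2, the sequence is periodic with period 10.
(427 - 1) mod 10 = 6, so a_{427} = a_7 = 10.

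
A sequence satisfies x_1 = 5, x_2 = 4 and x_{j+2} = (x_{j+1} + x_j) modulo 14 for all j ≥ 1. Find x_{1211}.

12

Listing terms: x_1 = 5, x_2 = 4, x_3 = 9, x_4 = 13, x_5 = 8, x_6 = 7, x_7 = 1, x_8 = 8, x_9 = 9, x_{10} = 3, x_{11} = 12, x_{12} = 1, x_{13} = 13, x_{14} = 0, x_{15} = 13, x_{16} = 13, x_{17} = 12, x_{18} = 11, x_{19} = 9, x_{20} = 6, x_{21} = 1, x_{22} = 7, x_{23} = 8, x_{24} = 1, x_{25} = 9, x_{26} = 10, x_{27} = 5, x_{28} = 1, x_{29} = 6, x_{30} = 7, x_{31} = 13, x_{32} = 6, x_{33} = 5, x_{34} = 11, x_{35} = 2, x_{36} = 13, x_{37} = 1, x_{38} = 0, x_{39} = 1, x_{40} = 1, x_{41} = 2, x_{42} = 3, x_{43} = 5, x_{44} = 8, x_{45} = 13, x_{46} = 7, x_{47} = 6, x_{48} = 13, x_{49} = 5, x_{50} = 4.
The sequence repeats with period 48.
(1211 - 1) mod 48 = 10, so x_{1211} = x_{11} = 12.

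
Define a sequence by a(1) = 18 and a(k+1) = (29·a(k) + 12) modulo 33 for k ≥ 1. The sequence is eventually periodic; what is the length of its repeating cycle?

a(1) = 18,  a(2) = 6,  a(3) = 21,  a(4) = 27,  a(5) = 3,  a(6) = 0,  a(7) = 12,  a(8) = 30,  a(9) = 24,  a(10) = 15,  a(11) = 18.
Since a(11) = a(1) = 18, the sequence is periodic with period 10.

10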